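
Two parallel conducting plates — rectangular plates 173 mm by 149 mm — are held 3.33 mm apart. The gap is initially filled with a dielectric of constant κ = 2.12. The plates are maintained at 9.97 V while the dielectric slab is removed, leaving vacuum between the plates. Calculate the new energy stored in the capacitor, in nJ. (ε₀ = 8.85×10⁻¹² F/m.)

A = 173 × 149 mm² = 2.58×10⁻² m².
Initially C₁ = κε₀A/d = 2.12 × 8.85×10⁻¹² × 2.58×10⁻² / 3.33×10⁻³ = 1.45×10⁻¹⁰ F.
U₁ = 7.22×10⁻⁹ J.
Battery connected ⇒ V is held fixed. C₂ = 0.472 C₁ and U = ½CV², so U₂/U₁ = C₂/C₁ = 0.472.
U₂ = 0.472 × 7.22×10⁻⁹ = 3.40×10⁻⁹ J.

U ≈ 3.40 nJ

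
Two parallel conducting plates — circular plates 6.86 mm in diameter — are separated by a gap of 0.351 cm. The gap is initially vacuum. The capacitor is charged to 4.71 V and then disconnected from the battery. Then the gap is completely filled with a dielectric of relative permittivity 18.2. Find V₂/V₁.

V₂/V₁ ≈ 0.0549

Isolated ⇒ Q is held fixed.
C₂ = 18.2 C₁ and V = Q/C, so V₂/V₁ = C₁/C₂ = 0.0549.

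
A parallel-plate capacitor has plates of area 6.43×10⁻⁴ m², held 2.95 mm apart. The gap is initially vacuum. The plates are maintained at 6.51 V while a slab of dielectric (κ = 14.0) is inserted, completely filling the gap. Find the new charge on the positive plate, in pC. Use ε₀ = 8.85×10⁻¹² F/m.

Initially C₁ = ε₀A/d = 8.85×10⁻¹² × 6.43×10⁻⁴ / 2.95×10⁻³ = 1.93×10⁻¹² F.
Q₁ = 1.26×10⁻¹¹ C.
Battery connected ⇒ V is held fixed. C₂ = 14.0 C₁ and Q = CV, so Q₂/Q₁ = C₂/C₁ = 14.0.
Q₂ = 14.0 × 1.26×10⁻¹¹ = 1.76×10⁻¹⁰ C.

Q ≈ 176 pC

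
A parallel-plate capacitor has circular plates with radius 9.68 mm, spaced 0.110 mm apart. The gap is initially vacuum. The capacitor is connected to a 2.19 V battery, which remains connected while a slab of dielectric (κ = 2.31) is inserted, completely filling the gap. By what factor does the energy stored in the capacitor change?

U₂/U₁ ≈ 2.31

Battery connected ⇒ V is held fixed.
C₂ = 2.31 C₁ and U = ½CV², so U₂/U₁ = C₂/C₁ = 2.31.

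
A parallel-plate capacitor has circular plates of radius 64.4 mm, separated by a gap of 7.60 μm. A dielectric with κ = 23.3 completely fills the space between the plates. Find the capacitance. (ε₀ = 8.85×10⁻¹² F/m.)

C ≈ 354 nF

A = π(64.4 mm)² = 1.30×10⁻² m².
C = κε₀A/d = 23.3 × 8.85×10⁻¹² × 1.30×10⁻² / 7.60×10⁻⁶ = 3.54×10⁻⁷ F.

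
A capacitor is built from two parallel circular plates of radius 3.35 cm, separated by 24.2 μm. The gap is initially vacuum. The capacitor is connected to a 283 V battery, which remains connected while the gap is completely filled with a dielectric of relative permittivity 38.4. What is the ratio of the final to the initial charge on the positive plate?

38.4

Battery connected ⇒ V is held fixed.
C₂ = 38.4 C₁ and Q = CV, so Q₂/Q₁ = C₂/C₁ = 38.4.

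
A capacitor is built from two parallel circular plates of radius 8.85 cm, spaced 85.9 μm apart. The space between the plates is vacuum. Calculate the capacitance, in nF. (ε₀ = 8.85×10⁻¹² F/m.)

2.54 nF

A = π(8.85 cm)² = 2.46×10⁻² m².
C = ε₀A/d = 8.85×10⁻¹² × 2.46×10⁻² / 8.59×10⁻⁵ = 2.54×10⁻⁹ F.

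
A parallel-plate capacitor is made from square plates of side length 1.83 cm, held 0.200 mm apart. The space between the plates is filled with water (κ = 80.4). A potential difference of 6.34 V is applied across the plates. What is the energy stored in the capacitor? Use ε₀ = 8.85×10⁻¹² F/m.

A = (1.83 cm)² = 3.35×10⁻⁴ m².
C = κε₀A/d = 80.4 × 8.85×10⁻¹² × 3.35×10⁻⁴ / 2.00×10⁻⁴ = 1.19×10⁻⁹ F.
U = ½CV² = ½ × 1.19×10⁻⁹ × (6.34)² = 2.39×10⁻⁸ J.

U ≈ 23.9 nJ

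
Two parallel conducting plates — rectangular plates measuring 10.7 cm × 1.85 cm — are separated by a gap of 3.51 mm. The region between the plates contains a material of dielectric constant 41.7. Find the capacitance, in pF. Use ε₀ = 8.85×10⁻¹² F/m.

C ≈ 208 pF

A = 10.7 × 1.85 cm² = 1.98×10⁻³ m².
C = κε₀A/d = 41.7 × 8.85×10⁻¹² × 1.98×10⁻³ / 3.51×10⁻³ = 2.08×10⁻¹⁰ F.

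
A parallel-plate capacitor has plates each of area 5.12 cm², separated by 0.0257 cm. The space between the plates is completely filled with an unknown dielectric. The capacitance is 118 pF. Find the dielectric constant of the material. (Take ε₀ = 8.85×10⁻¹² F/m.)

κ ≈ 6.69

A = 5.12 cm² = 5.12×10⁻⁴ m².
κ = Cd/(ε₀A) = 1.18×10⁻¹⁰ × 2.57×10⁻⁴ / (8.85×10⁻¹² × 5.12×10⁻⁴) = 6.69.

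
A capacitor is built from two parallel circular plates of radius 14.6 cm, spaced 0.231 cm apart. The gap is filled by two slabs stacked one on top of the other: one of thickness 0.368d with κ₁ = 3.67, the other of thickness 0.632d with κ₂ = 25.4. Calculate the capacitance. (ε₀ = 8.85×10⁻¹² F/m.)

2.05 nF

A = π(14.6 cm)² = 6.70×10⁻² m².
Stacked slabs ⇒ two capacitors in series, each with the full plate area.
C₁ = κ₁ε₀A/d₁ = 3.67 × 8.85×10⁻¹² × 6.70×10⁻² / 8.50×10⁻⁴ = 2.56×10⁻⁹ F.
C₂ = κ₂ε₀A/d₂ = 25.4 × 8.85×10⁻¹² × 6.70×10⁻² / 1.46×10⁻³ = 1.03×10⁻⁸ F.
C = (1/C₁ + 1/C₂)⁻¹ = 2.05×10⁻⁹ F.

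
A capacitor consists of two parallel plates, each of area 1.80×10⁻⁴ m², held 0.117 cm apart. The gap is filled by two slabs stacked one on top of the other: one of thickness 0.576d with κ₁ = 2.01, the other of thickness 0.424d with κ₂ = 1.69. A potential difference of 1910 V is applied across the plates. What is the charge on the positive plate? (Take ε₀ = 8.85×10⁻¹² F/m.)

Stacked slabs ⇒ two capacitors in series, each with the full plate area.
C₁ = κ₁ε₀A/d₁ = 2.01 × 8.85×10⁻¹² × 1.80×10⁻⁴ / 6.74×10⁻⁴ = 4.75×10⁻¹² F.
C₂ = κ₂ε₀A/d₂ = 1.69 × 8.85×10⁻¹² × 1.80×10⁻⁴ / 4.96×10⁻⁴ = 5.43×10⁻¹² F.
C = (1/C₁ + 1/C₂)⁻¹ = 2.53×10⁻¹² F.
Q = CV = 2.53×10⁻¹² × 1910 = 4.84×10⁻⁹ C.

Q ≈ 4.84 nC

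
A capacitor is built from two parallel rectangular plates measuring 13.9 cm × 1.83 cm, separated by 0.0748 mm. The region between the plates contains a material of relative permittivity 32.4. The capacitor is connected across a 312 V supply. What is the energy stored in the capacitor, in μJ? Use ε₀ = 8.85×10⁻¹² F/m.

A = 13.9 × 1.83 cm² = 2.54×10⁻³ m².
C = κε₀A/d = 32.4 × 8.85×10⁻¹² × 2.54×10⁻³ / 7.48×10⁻⁵ = 9.75×10⁻⁹ F.
U = ½CV² = ½ × 9.75×10⁻⁹ × (312)² = 4.75×10⁻⁴ J.

475 μJ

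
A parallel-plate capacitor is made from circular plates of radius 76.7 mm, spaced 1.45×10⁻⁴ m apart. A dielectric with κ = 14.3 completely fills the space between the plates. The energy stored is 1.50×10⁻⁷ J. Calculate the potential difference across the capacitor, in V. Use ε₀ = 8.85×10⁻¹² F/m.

4.31 V

A = π(76.7 mm)² = 1.85×10⁻² m².
C = κε₀A/d = 14.3 × 8.85×10⁻¹² × 1.85×10⁻² / 1.45×10⁻⁴ = 1.61×10⁻⁸ F.
V = √(2U/C) = √(2 × 1.50×10⁻⁷ / 1.61×10⁻⁸) = 4.31 V.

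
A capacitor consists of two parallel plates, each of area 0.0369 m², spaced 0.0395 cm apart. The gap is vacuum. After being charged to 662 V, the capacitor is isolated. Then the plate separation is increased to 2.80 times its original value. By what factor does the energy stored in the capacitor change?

2.80

Isolated ⇒ Q is held fixed.
C₂ = 0.357 C₁ and U = Q²/(2C), so U₂/U₁ = C₁/C₂ = 2.80.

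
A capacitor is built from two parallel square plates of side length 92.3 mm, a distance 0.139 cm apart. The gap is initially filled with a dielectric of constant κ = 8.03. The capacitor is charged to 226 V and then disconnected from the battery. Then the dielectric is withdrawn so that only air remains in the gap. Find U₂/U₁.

Isolated ⇒ Q is held fixed.
C₂ = 0.125 C₁ and U = Q²/(2C), so U₂/U₁ = C₁/C₂ = 8.03.

8.03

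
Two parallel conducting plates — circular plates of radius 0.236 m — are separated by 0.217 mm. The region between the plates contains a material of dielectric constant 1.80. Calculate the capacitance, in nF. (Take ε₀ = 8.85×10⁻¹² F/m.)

A = π(0.236 m)² = 0.175 m².
C = κε₀A/d = 1.80 × 8.85×10⁻¹² × 0.175 / 2.17×10⁻⁴ = 1.28×10⁻⁸ F.

C ≈ 12.8 nF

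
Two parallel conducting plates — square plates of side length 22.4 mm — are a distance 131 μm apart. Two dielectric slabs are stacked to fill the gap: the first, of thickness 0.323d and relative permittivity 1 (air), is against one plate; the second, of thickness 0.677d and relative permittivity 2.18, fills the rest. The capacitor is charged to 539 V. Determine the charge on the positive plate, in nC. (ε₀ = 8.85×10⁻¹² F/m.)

28.8 nC

A = (22.4 mm)² = 5.02×10⁻⁴ m².
Stacked slabs ⇒ two capacitors in series, each with the full plate area.
C₁ = κ₁ε₀A/d₁ = 1.00 × 8.85×10⁻¹² × 5.02×10⁻⁴ / 4.23×10⁻⁵ = 1.05×10⁻¹⁰ F.
C₂ = κ₂ε₀A/d₂ = 2.18 × 8.85×10⁻¹² × 5.02×10⁻⁴ / 8.87×10⁻⁵ = 1.09×10⁻¹⁰ F.
C = (1/C₁ + 1/C₂)⁻¹ = 5.35×10⁻¹¹ F.
Q = CV = 5.35×10⁻¹¹ × 539 = 2.88×10⁻⁸ C.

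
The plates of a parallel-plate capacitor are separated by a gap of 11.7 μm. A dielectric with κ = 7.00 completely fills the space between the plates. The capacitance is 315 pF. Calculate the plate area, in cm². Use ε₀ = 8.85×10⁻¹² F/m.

A = Cd/(κε₀) = 3.15×10⁻¹⁰ × 1.17×10⁻⁵ / (7.00 × 8.85×10⁻¹²) = 5.95×10⁻⁵ m².

0.595 cm²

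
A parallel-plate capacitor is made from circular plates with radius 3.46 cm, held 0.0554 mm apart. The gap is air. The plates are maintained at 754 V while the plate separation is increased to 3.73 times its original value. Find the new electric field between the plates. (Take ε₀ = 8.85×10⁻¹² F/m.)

A = π(3.46 cm)² = 3.76×10⁻³ m².
Initially C₁ = ε₀A/d = 8.85×10⁻¹² × 3.76×10⁻³ / 5.54×10⁻⁵ = 6.01×10⁻¹⁰ F.
E₁ = 1.36×10⁷ V/m.
Battery connected ⇒ V is held fixed. E = V/d, so E₂/E₁ = d₁/d₂ = 0.268.
E₂ = 0.268 × 1.36×10⁷ = 3.65×10⁶ V/m.

3.65 MV/m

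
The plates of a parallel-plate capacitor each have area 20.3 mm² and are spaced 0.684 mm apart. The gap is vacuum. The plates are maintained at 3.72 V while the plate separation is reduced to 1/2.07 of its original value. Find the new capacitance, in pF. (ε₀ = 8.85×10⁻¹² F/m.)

A = 20.3 mm² = 2.03×10⁻⁵ m².
Initially C₁ = ε₀A/d = 8.85×10⁻¹² × 2.03×10⁻⁵ / 6.84×10⁻⁴ = 2.63×10⁻¹³ F.
C = ε₀A/d scales as 1/d, so C₂/C₁ = d₁/d₂ = 2.07.
C₂ = 2.07 × 2.63×10⁻¹³ = 5.44×10⁻¹³ F.

C ≈ 0.544 pF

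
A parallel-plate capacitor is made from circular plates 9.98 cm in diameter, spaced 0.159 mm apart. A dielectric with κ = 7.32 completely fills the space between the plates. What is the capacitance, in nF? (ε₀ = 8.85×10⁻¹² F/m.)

A = π(9.98/2 cm)² = 7.82×10⁻³ m².
C = κε₀A/d = 7.32 × 8.85×10⁻¹² × 7.82×10⁻³ / 1.59×10⁻⁴ = 3.19×10⁻⁹ F.

C ≈ 3.19 nF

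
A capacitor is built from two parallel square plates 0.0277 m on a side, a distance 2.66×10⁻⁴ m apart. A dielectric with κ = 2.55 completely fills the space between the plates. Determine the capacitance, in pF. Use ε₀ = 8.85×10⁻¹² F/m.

A = (0.0277 m)² = 7.67×10⁻⁴ m².
C = κε₀A/d = 2.55 × 8.85×10⁻¹² × 7.67×10⁻⁴ / 2.66×10⁻⁴ = 6.51×10⁻¹¹ F.

C ≈ 65.1 pF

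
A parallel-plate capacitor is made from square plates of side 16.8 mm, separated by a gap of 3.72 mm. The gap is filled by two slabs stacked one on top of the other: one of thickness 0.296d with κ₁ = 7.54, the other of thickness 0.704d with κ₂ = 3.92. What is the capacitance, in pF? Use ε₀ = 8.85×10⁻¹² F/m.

C ≈ 3.07 pF

A = (16.8 mm)² = 2.82×10⁻⁴ m².
Stacked slabs ⇒ two capacitors in series, each with the full plate area.
C₁ = κ₁ε₀A/d₁ = 7.54 × 8.85×10⁻¹² × 2.82×10⁻⁴ / 1.10×10⁻³ = 1.71×10⁻¹¹ F.
C₂ = κ₂ε₀A/d₂ = 3.92 × 8.85×10⁻¹² × 2.82×10⁻⁴ / 2.62×10⁻³ = 3.74×10⁻¹² F.
C = (1/C₁ + 1/C₂)⁻¹ = 3.07×10⁻¹² F.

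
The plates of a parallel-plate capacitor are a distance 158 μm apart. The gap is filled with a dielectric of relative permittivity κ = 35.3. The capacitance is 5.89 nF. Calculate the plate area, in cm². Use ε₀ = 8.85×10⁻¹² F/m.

A = Cd/(κε₀) = 5.89×10⁻⁹ × 1.58×10⁻⁴ / (35.3 × 8.85×10⁻¹²) = 2.98×10⁻³ m².

29.8 cm²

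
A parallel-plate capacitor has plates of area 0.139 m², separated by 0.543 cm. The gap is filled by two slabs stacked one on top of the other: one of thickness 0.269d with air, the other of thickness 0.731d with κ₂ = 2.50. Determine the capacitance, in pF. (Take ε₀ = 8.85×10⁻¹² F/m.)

404 pF

Stacked slabs ⇒ two capacitors in series, each with the full plate area.
C₁ = κ₁ε₀A/d₁ = 1.00 × 8.85×10⁻¹² × 0.139 / 1.46×10⁻³ = 8.42×10⁻¹⁰ F.
C₂ = κ₂ε₀A/d₂ = 2.50 × 8.85×10⁻¹² × 0.139 / 3.97×10⁻³ = 7.75×10⁻¹⁰ F.
C = (1/C₁ + 1/C₂)⁻¹ = 4.04×10⁻¹⁰ F.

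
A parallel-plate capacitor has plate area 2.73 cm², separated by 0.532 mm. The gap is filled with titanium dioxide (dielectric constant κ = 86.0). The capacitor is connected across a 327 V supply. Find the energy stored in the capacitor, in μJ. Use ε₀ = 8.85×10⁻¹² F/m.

U ≈ 20.9 μJ

A = 2.73 cm² = 2.73×10⁻⁴ m².
C = κε₀A/d = 86.0 × 8.85×10⁻¹² × 2.73×10⁻⁴ / 5.32×10⁻⁴ = 3.91×10⁻¹⁰ F.
U = ½CV² = ½ × 3.91×10⁻¹⁰ × (327)² = 2.09×10⁻⁵ J.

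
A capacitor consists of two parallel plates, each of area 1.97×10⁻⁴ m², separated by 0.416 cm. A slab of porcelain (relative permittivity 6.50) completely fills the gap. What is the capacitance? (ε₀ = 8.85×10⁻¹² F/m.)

2.72 pF

C = κε₀A/d = 6.50 × 8.85×10⁻¹² × 1.97×10⁻⁴ / 4.16×10⁻³ = 2.72×10⁻¹² F.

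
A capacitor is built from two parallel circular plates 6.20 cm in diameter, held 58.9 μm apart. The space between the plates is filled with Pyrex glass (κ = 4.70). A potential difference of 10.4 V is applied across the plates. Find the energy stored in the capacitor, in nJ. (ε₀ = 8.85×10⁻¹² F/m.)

A = π(6.20/2 cm)² = 3.02×10⁻³ m².
C = κε₀A/d = 4.70 × 8.85×10⁻¹² × 3.02×10⁻³ / 5.89×10⁻⁵ = 2.13×10⁻⁹ F.
U = ½CV² = ½ × 2.13×10⁻⁹ × (10.4)² = 1.15×10⁻⁷ J.

115 nJ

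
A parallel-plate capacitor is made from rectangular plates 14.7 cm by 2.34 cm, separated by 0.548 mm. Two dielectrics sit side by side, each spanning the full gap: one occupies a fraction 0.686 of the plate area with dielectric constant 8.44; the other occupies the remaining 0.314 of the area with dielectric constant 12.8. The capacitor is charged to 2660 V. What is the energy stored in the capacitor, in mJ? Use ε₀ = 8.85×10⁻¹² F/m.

A = 14.7 × 2.34 cm² = 3.44×10⁻³ m².
Side-by-side slabs ⇒ two capacitors in parallel, each spanning the full gap.
C₁ = κ₁ε₀A₁/d = 8.44 × 8.85×10⁻¹² × 2.36×10⁻³ / 5.48×10⁻⁴ = 3.22×10⁻¹⁰ F.
C₂ = κ₂ε₀A₂/d = 12.8 × 8.85×10⁻¹² × 1.08×10⁻³ / 5.48×10⁻⁴ = 2.23×10⁻¹⁰ F.
C = C₁ + C₂ = 5.45×10⁻¹⁰ F.
U = ½CV² = ½ × 5.45×10⁻¹⁰ × (2660)² = 1.93×10⁻³ J.

1.93 mJ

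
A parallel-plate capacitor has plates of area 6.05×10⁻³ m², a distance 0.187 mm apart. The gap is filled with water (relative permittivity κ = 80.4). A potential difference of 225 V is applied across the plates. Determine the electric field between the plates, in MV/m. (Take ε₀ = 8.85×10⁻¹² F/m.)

E = V/d = 225 / 1.87×10⁻⁴ = 1.20×10⁶ V/m.

1.20 MV/m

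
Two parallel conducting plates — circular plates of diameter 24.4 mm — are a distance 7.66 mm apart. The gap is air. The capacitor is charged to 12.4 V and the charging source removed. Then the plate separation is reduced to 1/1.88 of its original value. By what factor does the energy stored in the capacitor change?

Isolated ⇒ Q is held fixed.
C₂ = 1.88 C₁ and U = Q²/(2C), so U₂/U₁ = C₁/C₂ = 0.532.

0.532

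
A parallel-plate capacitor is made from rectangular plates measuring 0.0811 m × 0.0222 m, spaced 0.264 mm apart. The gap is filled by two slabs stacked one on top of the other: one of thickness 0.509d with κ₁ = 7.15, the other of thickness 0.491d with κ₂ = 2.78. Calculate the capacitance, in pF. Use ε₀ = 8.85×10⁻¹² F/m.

244 pF

A = 0.0811 × 0.0222 m² = 1.80×10⁻³ m².
Stacked slabs ⇒ two capacitors in series, each with the full plate area.
C₁ = κ₁ε₀A/d₁ = 7.15 × 8.85×10⁻¹² × 1.80×10⁻³ / 1.34×10⁻⁴ = 8.48×10⁻¹⁰ F.
C₂ = κ₂ε₀A/d₂ = 2.78 × 8.85×10⁻¹² × 1.80×10⁻³ / 1.30×10⁻⁴ = 3.42×10⁻¹⁰ F.
C = (1/C₁ + 1/C₂)⁻¹ = 2.44×10⁻¹⁰ F.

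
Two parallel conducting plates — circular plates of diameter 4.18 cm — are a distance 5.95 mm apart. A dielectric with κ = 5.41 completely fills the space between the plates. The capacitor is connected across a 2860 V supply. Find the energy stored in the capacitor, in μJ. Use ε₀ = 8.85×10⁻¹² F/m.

45.2 μJ

A = π(4.18/2 cm)² = 1.37×10⁻³ m².
C = κε₀A/d = 5.41 × 8.85×10⁻¹² × 1.37×10⁻³ / 5.95×10⁻³ = 1.10×10⁻¹¹ F.
U = ½CV² = ½ × 1.10×10⁻¹¹ × (2860)² = 4.52×10⁻⁵ J.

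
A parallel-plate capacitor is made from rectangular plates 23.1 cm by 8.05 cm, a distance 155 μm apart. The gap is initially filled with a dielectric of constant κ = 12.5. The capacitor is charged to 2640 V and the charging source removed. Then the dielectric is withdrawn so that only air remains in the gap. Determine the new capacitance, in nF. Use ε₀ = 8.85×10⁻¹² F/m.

1.06 nF

A = 23.1 × 8.05 cm² = 1.86×10⁻² m².
Initially C₁ = κε₀A/d = 12.5 × 8.85×10⁻¹² × 1.86×10⁻² / 1.55×10⁻⁴ = 1.33×10⁻⁸ F.
C = κε₀A/d scales with κ, so C₂/C₁ = 1/κ = 1/12.5 = 0.0800.
C₂ = 0.0800 × 1.33×10⁻⁸ = 1.06×10⁻⁹ F.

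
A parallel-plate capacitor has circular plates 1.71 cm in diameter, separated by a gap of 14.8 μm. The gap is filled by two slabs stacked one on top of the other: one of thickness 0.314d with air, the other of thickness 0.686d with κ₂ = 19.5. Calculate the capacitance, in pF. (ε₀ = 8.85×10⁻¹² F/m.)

C ≈ 393 pF

A = π(1.71/2 cm)² = 2.30×10⁻⁴ m².
Stacked slabs ⇒ two capacitors in series, each with the full plate area.
C₁ = κ₁ε₀A/d₁ = 1.00 × 8.85×10⁻¹² × 2.30×10⁻⁴ / 4.65×10⁻⁶ = 4.37×10⁻¹⁰ F.
C₂ = κ₂ε₀A/d₂ = 19.5 × 8.85×10⁻¹² × 2.30×10⁻⁴ / 1.02×10⁻⁵ = 3.90×10⁻⁹ F.
C = (1/C₁ + 1/C₂)⁻¹ = 3.93×10⁻¹⁰ F.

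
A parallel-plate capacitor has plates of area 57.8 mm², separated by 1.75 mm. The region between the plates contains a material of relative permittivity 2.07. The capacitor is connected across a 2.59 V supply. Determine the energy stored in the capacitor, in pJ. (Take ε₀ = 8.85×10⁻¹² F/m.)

A = 57.8 mm² = 5.78×10⁻⁵ m².
C = κε₀A/d = 2.07 × 8.85×10⁻¹² × 5.78×10⁻⁵ / 1.75×10⁻³ = 6.05×10⁻¹³ F.
U = ½CV² = ½ × 6.05×10⁻¹³ × (2.59)² = 2.03×10⁻¹² J.

U ≈ 2.03 pJ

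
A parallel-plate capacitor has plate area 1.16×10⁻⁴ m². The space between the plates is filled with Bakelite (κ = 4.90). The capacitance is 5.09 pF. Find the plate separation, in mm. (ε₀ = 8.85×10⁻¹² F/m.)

0.988 mm

d = κε₀A/C = 4.90 × 8.85×10⁻¹² × 1.16×10⁻⁴ / 5.09×10⁻¹² = 9.88×10⁻⁴ m.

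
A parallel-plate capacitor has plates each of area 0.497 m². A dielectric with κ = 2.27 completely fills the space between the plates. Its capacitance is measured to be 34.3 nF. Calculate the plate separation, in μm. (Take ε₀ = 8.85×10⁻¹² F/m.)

d = κε₀A/C = 2.27 × 8.85×10⁻¹² × 0.497 / 3.43×10⁻⁸ = 2.91×10⁻⁴ m.

d ≈ 291 μm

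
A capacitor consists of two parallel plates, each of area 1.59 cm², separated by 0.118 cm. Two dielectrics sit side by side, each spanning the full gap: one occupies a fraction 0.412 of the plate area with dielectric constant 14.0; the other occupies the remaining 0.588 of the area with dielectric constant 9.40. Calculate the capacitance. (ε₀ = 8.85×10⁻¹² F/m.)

A = 1.59 cm² = 1.59×10⁻⁴ m².
Side-by-side slabs ⇒ two capacitors in parallel, each spanning the full gap.
C₁ = κ₁ε₀A₁/d = 14.0 × 8.85×10⁻¹² × 6.55×10⁻⁵ / 1.18×10⁻³ = 6.88×10⁻¹² F.
C₂ = κ₂ε₀A₂/d = 9.40 × 8.85×10⁻¹² × 9.35×10⁻⁵ / 1.18×10⁻³ = 6.59×10⁻¹² F.
C = C₁ + C₂ = 1.35×10⁻¹¹ F.

C ≈ 13.5 pF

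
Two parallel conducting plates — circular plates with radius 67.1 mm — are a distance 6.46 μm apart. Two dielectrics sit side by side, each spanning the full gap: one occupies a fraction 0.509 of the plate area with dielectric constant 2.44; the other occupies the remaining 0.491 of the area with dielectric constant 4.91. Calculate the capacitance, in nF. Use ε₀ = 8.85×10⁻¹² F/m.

A = π(67.1 mm)² = 1.41×10⁻² m².
Side-by-side slabs ⇒ two capacitors in parallel, each spanning the full gap.
C₁ = κ₁ε₀A₁/d = 2.44 × 8.85×10⁻¹² × 7.20×10⁻³ / 6.46×10⁻⁶ = 2.41×10⁻⁸ F.
C₂ = κ₂ε₀A₂/d = 4.91 × 8.85×10⁻¹² × 6.95×10⁻³ / 6.46×10⁻⁶ = 4.67×10⁻⁸ F.
C = C₁ + C₂ = 7.08×10⁻⁸ F.

70.8 nF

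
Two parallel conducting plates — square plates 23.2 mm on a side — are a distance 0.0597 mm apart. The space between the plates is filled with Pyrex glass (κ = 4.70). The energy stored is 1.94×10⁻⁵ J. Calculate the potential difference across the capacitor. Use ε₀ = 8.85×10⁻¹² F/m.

A = (23.2 mm)² = 5.38×10⁻⁴ m².
C = κε₀A/d = 4.70 × 8.85×10⁻¹² × 5.38×10⁻⁴ / 5.97×10⁻⁵ = 3.75×10⁻¹⁰ F.
V = √(2U/C) = √(2 × 1.94×10⁻⁵ / 3.75×10⁻¹⁰) = 3.22×10² V.

322 V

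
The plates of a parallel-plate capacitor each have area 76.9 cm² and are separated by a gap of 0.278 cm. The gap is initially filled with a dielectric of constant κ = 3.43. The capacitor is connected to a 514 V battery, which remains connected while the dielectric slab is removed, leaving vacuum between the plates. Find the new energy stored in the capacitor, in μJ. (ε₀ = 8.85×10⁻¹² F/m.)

3.23 μJ

A = 76.9 cm² = 7.69×10⁻³ m².
Initially C₁ = κε₀A/d = 3.43 × 8.85×10⁻¹² × 7.69×10⁻³ / 2.78×10⁻³ = 8.40×10⁻¹¹ F.
U₁ = 1.11×10⁻⁵ J.
Battery connected ⇒ V is held fixed. C₂ = 0.292 C₁ and U = ½CV², so U₂/U₁ = C₂/C₁ = 0.292.
U₂ = 0.292 × 1.11×10⁻⁵ = 3.23×10⁻⁶ J.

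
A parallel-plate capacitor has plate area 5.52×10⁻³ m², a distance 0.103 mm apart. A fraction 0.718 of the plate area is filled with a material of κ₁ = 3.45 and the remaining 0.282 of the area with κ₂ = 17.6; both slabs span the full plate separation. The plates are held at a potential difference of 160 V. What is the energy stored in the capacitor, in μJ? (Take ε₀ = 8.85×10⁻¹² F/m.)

U ≈ 45.2 μJ

Side-by-side slabs ⇒ two capacitors in parallel, each spanning the full gap.
C₁ = κ₁ε₀A₁/d = 3.45 × 8.85×10⁻¹² × 3.96×10⁻³ / 1.03×10⁻⁴ = 1.17×10⁻⁹ F.
C₂ = κ₂ε₀A₂/d = 17.6 × 8.85×10⁻¹² × 1.56×10⁻³ / 1.03×10⁻⁴ = 2.35×10⁻⁹ F.
C = C₁ + C₂ = 3.53×10⁻⁹ F.
U = ½CV² = ½ × 3.53×10⁻⁹ × (160)² = 4.52×10⁻⁵ J.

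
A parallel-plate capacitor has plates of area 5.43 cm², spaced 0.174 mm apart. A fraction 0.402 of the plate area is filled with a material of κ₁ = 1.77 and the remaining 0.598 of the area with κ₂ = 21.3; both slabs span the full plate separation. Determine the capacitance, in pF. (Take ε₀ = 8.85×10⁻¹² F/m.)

371 pF

A = 5.43 cm² = 5.43×10⁻⁴ m².
Side-by-side slabs ⇒ two capacitors in parallel, each spanning the full gap.
C₁ = κ₁ε₀A₁/d = 1.77 × 8.85×10⁻¹² × 2.18×10⁻⁴ / 1.74×10⁻⁴ = 1.97×10⁻¹¹ F.
C₂ = κ₂ε₀A₂/d = 21.3 × 8.85×10⁻¹² × 3.25×10⁻⁴ / 1.74×10⁻⁴ = 3.52×10⁻¹⁰ F.
C = C₁ + C₂ = 3.71×10⁻¹⁰ F.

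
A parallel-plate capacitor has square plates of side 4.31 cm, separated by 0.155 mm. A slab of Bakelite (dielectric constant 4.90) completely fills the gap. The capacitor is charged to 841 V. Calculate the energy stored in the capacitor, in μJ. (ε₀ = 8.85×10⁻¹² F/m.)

U ≈ 184 μJ

A = (4.31 cm)² = 1.86×10⁻³ m².
C = κε₀A/d = 4.90 × 8.85×10⁻¹² × 1.86×10⁻³ / 1.55×10⁻⁴ = 5.20×10⁻¹⁰ F.
U = ½CV² = ½ × 5.20×10⁻¹⁰ × (841)² = 1.84×10⁻⁴ J.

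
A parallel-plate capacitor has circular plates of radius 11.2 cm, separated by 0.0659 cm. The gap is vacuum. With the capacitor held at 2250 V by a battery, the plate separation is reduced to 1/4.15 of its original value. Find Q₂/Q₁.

4.15

Battery connected ⇒ V is held fixed.
C₂ = 4.15 C₁ and Q = CV, so Q₂/Q₁ = C₂/C₁ = 4.15.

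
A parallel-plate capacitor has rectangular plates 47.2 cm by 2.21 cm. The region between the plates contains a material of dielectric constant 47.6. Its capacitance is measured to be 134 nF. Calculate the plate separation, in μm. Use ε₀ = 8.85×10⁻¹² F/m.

A = 47.2 × 2.21 cm² = 1.04×10⁻² m².
d = κε₀A/C = 47.6 × 8.85×10⁻¹² × 1.04×10⁻² / 1.34×10⁻⁷ = 3.28×10⁻⁵ m.

32.8 μm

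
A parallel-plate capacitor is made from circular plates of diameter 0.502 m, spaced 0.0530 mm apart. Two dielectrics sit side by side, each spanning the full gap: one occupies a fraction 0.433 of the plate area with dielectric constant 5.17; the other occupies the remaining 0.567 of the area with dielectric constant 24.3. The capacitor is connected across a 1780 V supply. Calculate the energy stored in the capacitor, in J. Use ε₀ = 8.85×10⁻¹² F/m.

A = π(0.502/2 m)² = 0.198 m².
Side-by-side slabs ⇒ two capacitors in parallel, each spanning the full gap.
C₁ = κ₁ε₀A₁/d = 5.17 × 8.85×10⁻¹² × 8.57×10⁻² / 5.30×10⁻⁵ = 7.40×10⁻⁸ F.
C₂ = κ₂ε₀A₂/d = 24.3 × 8.85×10⁻¹² × 0.112 / 5.30×10⁻⁵ = 4.55×10⁻⁷ F.
C = C₁ + C₂ = 5.29×10⁻⁷ F.
U = ½CV² = ½ × 5.29×10⁻⁷ × (1780)² = 0.839 J.

0.839 J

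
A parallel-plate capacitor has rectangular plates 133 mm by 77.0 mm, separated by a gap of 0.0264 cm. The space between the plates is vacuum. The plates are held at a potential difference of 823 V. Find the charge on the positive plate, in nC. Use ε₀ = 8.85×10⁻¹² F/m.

A = 133 × 77.0 mm² = 1.02×10⁻² m².
C = ε₀A/d = 8.85×10⁻¹² × 1.02×10⁻² / 2.64×10⁻⁴ = 3.43×10⁻¹⁰ F.
Q = CV = 3.43×10⁻¹⁰ × 823 = 2.83×10⁻⁷ C.

Q ≈ 283 nC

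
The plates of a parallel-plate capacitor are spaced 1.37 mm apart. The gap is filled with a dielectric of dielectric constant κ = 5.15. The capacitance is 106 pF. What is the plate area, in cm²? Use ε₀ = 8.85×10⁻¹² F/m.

31.9 cm²

A = Cd/(κε₀) = 1.06×10⁻¹⁰ × 1.37×10⁻³ / (5.15 × 8.85×10⁻¹²) = 3.19×10⁻³ m².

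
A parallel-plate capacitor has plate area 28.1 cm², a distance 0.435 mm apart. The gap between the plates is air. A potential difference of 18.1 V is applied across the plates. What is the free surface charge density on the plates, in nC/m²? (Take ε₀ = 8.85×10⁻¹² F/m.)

σ ≈ 368 nC/m²

A = 28.1 cm² = 2.81×10⁻³ m².
C = ε₀A/d = 8.85×10⁻¹² × 2.81×10⁻³ / 4.35×10⁻⁴ = 5.72×10⁻¹¹ F.
σ = Q/A = CV/A = 5.72×10⁻¹¹ × 18.1 / 2.81×10⁻³ = 3.68×10⁻⁷ C/m².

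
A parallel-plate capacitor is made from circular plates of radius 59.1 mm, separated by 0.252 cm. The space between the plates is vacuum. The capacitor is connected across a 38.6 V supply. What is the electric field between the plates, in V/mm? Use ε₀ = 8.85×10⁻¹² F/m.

E = V/d = 38.6 / 2.52×10⁻³ = 1.53×10⁴ V/m.

E ≈ 15.3 V/mm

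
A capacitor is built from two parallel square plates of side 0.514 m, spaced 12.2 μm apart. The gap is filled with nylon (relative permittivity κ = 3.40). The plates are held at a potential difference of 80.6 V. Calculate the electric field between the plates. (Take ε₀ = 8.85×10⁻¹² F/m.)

E ≈ 6.61 MV/m

E = V/d = 80.6 / 1.22×10⁻⁵ = 6.61×10⁶ V/m.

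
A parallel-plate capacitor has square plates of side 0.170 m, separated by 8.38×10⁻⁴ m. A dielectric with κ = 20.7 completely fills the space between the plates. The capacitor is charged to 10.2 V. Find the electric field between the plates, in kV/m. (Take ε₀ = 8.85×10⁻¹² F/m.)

E = V/d = 10.2 / 8.38×10⁻⁴ = 1.22×10⁴ V/m.

E ≈ 12.2 kV/m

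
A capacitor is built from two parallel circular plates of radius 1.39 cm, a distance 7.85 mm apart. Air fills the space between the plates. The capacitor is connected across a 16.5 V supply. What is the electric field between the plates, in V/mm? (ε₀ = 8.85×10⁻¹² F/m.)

2.10 V/mm

E = V/d = 16.5 / 7.85×10⁻³ = 2.10×10³ V/m.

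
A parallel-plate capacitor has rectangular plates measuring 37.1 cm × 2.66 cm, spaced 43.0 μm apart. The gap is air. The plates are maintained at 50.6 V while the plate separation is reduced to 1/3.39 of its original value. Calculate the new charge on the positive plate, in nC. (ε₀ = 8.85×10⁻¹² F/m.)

A = 37.1 × 2.66 cm² = 9.87×10⁻³ m².
Initially C₁ = ε₀A/d = 8.85×10⁻¹² × 9.87×10⁻³ / 4.30×10⁻⁵ = 2.03×10⁻⁹ F.
Q₁ = 1.03×10⁻⁷ C.
Battery connected ⇒ V is held fixed. C₂ = 3.39 C₁ and Q = CV, so Q₂/Q₁ = C₂/C₁ = 3.39.
Q₂ = 3.39 × 1.03×10⁻⁷ = 3.48×10⁻⁷ C.

348 nC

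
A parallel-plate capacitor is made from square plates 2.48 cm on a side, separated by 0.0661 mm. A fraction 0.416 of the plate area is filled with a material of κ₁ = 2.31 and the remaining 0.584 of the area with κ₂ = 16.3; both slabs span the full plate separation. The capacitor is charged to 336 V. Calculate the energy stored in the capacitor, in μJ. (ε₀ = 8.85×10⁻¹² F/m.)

A = (2.48 cm)² = 6.15×10⁻⁴ m².
Side-by-side slabs ⇒ two capacitors in parallel, each spanning the full gap.
C₁ = κ₁ε₀A₁/d = 2.31 × 8.85×10⁻¹² × 2.56×10⁻⁴ / 6.61×10⁻⁵ = 7.91×10⁻¹¹ F.
C₂ = κ₂ε₀A₂/d = 16.3 × 8.85×10⁻¹² × 3.59×10⁻⁴ / 6.61×10⁻⁵ = 7.84×10⁻¹⁰ F.
C = C₁ + C₂ = 8.63×10⁻¹⁰ F.
U = ½CV² = ½ × 8.63×10⁻¹⁰ × (336)² = 4.87×10⁻⁵ J.

U ≈ 48.7 μJ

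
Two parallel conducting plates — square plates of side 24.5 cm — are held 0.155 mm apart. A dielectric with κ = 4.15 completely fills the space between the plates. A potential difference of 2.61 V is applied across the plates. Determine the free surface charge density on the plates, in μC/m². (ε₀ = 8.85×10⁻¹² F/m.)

σ ≈ 0.618 μC/m²

A = (24.5 cm)² = 6.00×10⁻² m².
C = κε₀A/d = 4.15 × 8.85×10⁻¹² × 6.00×10⁻² / 1.55×10⁻⁴ = 1.42×10⁻⁸ F.
σ = Q/A = CV/A = 1.42×10⁻⁸ × 2.61 / 6.00×10⁻² = 6.18×10⁻⁷ C/m².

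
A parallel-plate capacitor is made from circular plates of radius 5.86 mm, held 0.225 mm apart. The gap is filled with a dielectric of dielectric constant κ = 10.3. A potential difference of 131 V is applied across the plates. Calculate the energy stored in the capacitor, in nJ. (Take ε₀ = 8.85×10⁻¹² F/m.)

A = π(5.86 mm)² = 1.08×10⁻⁴ m².
C = κε₀A/d = 10.3 × 8.85×10⁻¹² × 1.08×10⁻⁴ / 2.25×10⁻⁴ = 4.37×10⁻¹¹ F.
U = ½CV² = ½ × 4.37×10⁻¹¹ × (131)² = 3.75×10⁻⁷ J.

U ≈ 375 nJ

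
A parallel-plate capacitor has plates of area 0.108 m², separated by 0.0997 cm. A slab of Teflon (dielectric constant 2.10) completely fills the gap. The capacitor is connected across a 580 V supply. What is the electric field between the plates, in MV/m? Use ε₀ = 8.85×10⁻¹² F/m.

E = V/d = 580 / 9.97×10⁻⁴ = 5.82×10⁵ V/m.

E ≈ 0.582 MV/m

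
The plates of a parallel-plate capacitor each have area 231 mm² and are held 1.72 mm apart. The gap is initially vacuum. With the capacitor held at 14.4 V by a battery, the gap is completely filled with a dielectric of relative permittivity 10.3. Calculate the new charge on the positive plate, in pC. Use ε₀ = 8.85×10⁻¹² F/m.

A = 231 mm² = 2.31×10⁻⁴ m².
Initially C₁ = ε₀A/d = 8.85×10⁻¹² × 2.31×10⁻⁴ / 1.72×10⁻³ = 1.19×10⁻¹² F.
Q₁ = 1.71×10⁻¹¹ C.
Battery connected ⇒ V is held fixed. C₂ = 10.3 C₁ and Q = CV, so Q₂/Q₁ = C₂/C₁ = 10.3.
Q₂ = 10.3 × 1.71×10⁻¹¹ = 1.76×10⁻¹⁰ C.

176 pC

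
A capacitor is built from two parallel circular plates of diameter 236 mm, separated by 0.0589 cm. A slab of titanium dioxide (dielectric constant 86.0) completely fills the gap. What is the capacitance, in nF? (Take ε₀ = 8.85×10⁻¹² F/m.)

A = π(236/2 mm)² = 4.37×10⁻² m².
C = κε₀A/d = 86.0 × 8.85×10⁻¹² × 4.37×10⁻² / 5.89×10⁻⁴ = 5.65×10⁻⁸ F.

56.5 nF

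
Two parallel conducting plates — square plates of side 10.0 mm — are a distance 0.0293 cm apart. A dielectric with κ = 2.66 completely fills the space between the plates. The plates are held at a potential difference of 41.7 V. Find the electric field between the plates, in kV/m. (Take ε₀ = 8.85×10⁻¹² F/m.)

142 kV/m

E = V/d = 41.7 / 2.93×10⁻⁴ = 1.42×10⁵ V/m.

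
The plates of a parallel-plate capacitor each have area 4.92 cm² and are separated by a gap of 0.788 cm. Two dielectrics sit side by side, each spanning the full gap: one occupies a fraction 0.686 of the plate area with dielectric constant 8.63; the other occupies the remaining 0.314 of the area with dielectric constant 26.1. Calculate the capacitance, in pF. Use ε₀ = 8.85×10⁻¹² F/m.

C ≈ 7.80 pF

A = 4.92 cm² = 4.92×10⁻⁴ m².
Side-by-side slabs ⇒ two capacitors in parallel, each spanning the full gap.
C₁ = κ₁ε₀A₁/d = 8.63 × 8.85×10⁻¹² × 3.38×10⁻⁴ / 7.88×10⁻³ = 3.27×10⁻¹² F.
C₂ = κ₂ε₀A₂/d = 26.1 × 8.85×10⁻¹² × 1.54×10⁻⁴ / 7.88×10⁻³ = 4.53×10⁻¹² F.
C = C₁ + C₂ = 7.80×10⁻¹² F.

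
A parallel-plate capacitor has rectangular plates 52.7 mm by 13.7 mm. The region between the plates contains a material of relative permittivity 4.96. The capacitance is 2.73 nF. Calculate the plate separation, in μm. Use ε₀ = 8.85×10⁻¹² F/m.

11.6 μm

A = 52.7 × 13.7 mm² = 7.22×10⁻⁴ m².
d = κε₀A/C = 4.96 × 8.85×10⁻¹² × 7.22×10⁻⁴ / 2.73×10⁻⁹ = 1.16×10⁻⁵ m.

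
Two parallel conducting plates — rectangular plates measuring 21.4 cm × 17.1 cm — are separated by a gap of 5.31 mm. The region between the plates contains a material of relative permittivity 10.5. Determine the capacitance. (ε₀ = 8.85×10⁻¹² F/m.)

A = 21.4 × 17.1 cm² = 3.66×10⁻² m².
C = κε₀A/d = 10.5 × 8.85×10⁻¹² × 3.66×10⁻² / 5.31×10⁻³ = 6.40×10⁻¹⁰ F.

C ≈ 0.640 nF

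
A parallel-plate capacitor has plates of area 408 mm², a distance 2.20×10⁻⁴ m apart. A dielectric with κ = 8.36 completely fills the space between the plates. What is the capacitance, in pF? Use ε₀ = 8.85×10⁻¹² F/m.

A = 408 mm² = 4.08×10⁻⁴ m².
C = κε₀A/d = 8.36 × 8.85×10⁻¹² × 4.08×10⁻⁴ / 2.20×10⁻⁴ = 1.37×10⁻¹⁰ F.

C ≈ 137 pF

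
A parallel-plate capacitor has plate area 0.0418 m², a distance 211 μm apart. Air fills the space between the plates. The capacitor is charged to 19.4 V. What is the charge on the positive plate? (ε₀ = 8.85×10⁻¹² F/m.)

Q ≈ 34.0 nC

C = ε₀A/d = 8.85×10⁻¹² × 4.18×10⁻² / 2.11×10⁻⁴ = 1.75×10⁻⁹ F.
Q = CV = 1.75×10⁻⁹ × 19.4 = 3.40×10⁻⁸ C.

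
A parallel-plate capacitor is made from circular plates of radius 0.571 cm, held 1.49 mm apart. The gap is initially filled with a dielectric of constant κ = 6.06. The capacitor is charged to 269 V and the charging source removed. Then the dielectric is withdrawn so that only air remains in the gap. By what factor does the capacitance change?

0.165

C = κε₀A/d scales with κ, so C₂/C₁ = 1/κ = 1/6.06 = 0.165.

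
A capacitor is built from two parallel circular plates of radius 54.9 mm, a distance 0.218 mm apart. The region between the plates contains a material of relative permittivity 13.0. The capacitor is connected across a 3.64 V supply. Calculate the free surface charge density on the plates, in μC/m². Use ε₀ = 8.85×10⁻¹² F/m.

A = π(54.9 mm)² = 9.47×10⁻³ m².
C = κε₀A/d = 13.0 × 8.85×10⁻¹² × 9.47×10⁻³ / 2.18×10⁻⁴ = 5.00×10⁻⁹ F.
σ = Q/A = CV/A = 5.00×10⁻⁹ × 3.64 / 9.47×10⁻³ = 1.92×10⁻⁶ C/m².

1.92 μC/m²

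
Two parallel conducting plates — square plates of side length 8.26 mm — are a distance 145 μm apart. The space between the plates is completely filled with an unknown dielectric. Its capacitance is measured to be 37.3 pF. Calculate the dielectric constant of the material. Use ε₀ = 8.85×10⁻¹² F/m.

A = (8.26 mm)² = 6.82×10⁻⁵ m².
κ = Cd/(ε₀A) = 3.73×10⁻¹¹ × 1.45×10⁻⁴ / (8.85×10⁻¹² × 6.82×10⁻⁵) = 8.96.

8.96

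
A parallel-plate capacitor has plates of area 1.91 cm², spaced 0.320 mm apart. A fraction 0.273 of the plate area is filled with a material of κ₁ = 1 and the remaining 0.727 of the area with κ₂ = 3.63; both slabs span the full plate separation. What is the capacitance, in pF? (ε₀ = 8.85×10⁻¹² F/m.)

15.4 pF

A = 1.91 cm² = 1.91×10⁻⁴ m².
Side-by-side slabs ⇒ two capacitors in parallel, each spanning the full gap.
C₁ = κ₁ε₀A₁/d = 1.00 × 8.85×10⁻¹² × 5.21×10⁻⁵ / 3.20×10⁻⁴ = 1.44×10⁻¹² F.
C₂ = κ₂ε₀A₂/d = 3.63 × 8.85×10⁻¹² × 1.39×10⁻⁴ / 3.20×10⁻⁴ = 1.39×10⁻¹¹ F.
C = C₁ + C₂ = 1.54×10⁻¹¹ F.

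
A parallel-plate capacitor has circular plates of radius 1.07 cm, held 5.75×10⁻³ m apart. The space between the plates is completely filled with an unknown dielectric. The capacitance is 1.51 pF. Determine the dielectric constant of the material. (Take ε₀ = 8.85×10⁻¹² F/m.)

κ ≈ 2.73

A = π(1.07 cm)² = 3.60×10⁻⁴ m².
κ = Cd/(ε₀A) = 1.51×10⁻¹² × 5.75×10⁻³ / (8.85×10⁻¹² × 3.60×10⁻⁴) = 2.73.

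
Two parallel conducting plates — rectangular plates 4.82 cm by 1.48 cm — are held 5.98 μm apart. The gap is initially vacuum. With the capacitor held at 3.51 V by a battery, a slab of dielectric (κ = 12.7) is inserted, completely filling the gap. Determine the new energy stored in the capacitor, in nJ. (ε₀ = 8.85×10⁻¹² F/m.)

82.6 nJ

A = 4.82 × 1.48 cm² = 7.13×10⁻⁴ m².
Initially C₁ = ε₀A/d = 8.85×10⁻¹² × 7.13×10⁻⁴ / 5.98×10⁻⁶ = 1.06×10⁻⁹ F.
U₁ = 6.50×10⁻⁹ J.
Battery connected ⇒ V is held fixed. C₂ = 12.7 C₁ and U = ½CV², so U₂/U₁ = C₂/C₁ = 12.7.
U₂ = 12.7 × 6.50×10⁻⁹ = 8.26×10⁻⁸ J.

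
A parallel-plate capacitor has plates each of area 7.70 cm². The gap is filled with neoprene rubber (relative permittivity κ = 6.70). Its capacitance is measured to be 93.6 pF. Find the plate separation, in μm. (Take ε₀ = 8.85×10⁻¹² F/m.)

488 μm

A = 7.70 cm² = 7.70×10⁻⁴ m².
d = κε₀A/C = 6.70 × 8.85×10⁻¹² × 7.70×10⁻⁴ / 9.36×10⁻¹¹ = 4.88×10⁻⁴ m.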